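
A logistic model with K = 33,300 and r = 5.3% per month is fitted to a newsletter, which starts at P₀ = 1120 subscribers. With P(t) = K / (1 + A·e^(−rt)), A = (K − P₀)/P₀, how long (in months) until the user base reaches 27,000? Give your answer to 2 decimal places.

t ≈ 90.82 months

A = (33300 − 1120)/1120 = 28.73214
27000 = 33300/(1 + 28.73214·e^(−0.053t)) → 1 + 28.73214·e^(−0.053t) = 1.23333
e^(−0.053t) = 0.008121 → t = ln(123.13776)/0.053 = 4.8133/0.053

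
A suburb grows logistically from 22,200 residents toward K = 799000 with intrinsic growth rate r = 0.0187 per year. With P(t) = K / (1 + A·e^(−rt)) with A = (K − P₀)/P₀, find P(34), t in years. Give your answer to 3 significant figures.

≈ 40,900 residents

A = (799000 − 22200)/22200 = 34.99099
P(34) = 799000 / (1 + 34.99099·e^(−0.0187·34)) = 799000 / (1 + 34.99099·0.529512)
= 799000 / 19.52814 ≈ 40915.32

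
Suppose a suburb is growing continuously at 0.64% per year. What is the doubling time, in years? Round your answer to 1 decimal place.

doubling time ≈ 108.3 years

doubling time = ln(2) / |r| = 0.69315 / 0.0064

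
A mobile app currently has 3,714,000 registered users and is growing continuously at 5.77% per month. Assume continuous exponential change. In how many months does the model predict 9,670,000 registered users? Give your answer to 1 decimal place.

t ≈ 16.6 months

9670000 = 3714000 · e^(0.0577·t)
t = ln(9670000/3714000) / 0.0577 = ln(2.60366) / 0.0577 = 0.95692 / 0.0577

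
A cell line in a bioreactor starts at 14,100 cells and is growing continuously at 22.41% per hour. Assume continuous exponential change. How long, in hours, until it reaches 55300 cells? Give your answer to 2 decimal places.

t ≈ 6.10 hours

55300 = 14100 · e^(0.2241·t)
t = ln(55300/14100) / 0.2241 = ln(3.92199) / 0.2241 = 1.3666 / 0.2241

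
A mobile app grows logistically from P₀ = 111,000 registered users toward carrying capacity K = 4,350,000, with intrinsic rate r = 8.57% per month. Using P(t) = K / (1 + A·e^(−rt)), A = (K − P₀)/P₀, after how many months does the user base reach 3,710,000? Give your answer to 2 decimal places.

t ≈ 63.01 months

A = (4350000 − 111000)/111000 = 38.18919
3710000 = 4350000/(1 + 38.18919·e^(−0.0857t)) → 1 + 38.18919·e^(−0.0857t) = 1.17251
e^(−0.0857t) = 0.004517 → t = ln(221.37796)/0.0857 = 5.39987/0.0857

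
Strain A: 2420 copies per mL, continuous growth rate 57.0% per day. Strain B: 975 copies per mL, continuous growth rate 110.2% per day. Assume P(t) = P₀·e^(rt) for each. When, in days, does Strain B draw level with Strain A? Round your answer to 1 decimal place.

t ≈ 1.7 days

2420·e^(0.57t) = 975·e^(1.102t)
2420/975 = e^((1.102 − 0.57)t) → ln(2.48205) = 0.532·t
t = 0.90909 / 0.532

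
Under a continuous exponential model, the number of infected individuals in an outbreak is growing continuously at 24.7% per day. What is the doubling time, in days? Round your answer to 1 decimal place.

doubling time ≈ 2.8 days

doubling time = ln(2) / |r| = 0.69315 / 0.247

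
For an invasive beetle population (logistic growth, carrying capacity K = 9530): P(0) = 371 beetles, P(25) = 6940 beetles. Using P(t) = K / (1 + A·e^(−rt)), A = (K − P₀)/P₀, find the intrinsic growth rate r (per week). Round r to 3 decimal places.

A = (9530 − 371)/371 = 24.68733
6940 = 9530/(1 + 24.68733·e^(−r·25)) → e^(−25r) = (1.3732 − 1)/24.68733 = 0.015117
r = −ln(0.015117)/25 = 4.19193/25

r ≈ 0.168 per week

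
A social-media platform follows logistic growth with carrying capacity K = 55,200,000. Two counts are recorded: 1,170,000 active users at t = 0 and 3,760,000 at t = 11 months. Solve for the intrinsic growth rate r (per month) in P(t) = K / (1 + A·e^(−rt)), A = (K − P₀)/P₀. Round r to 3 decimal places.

A = (55200000 − 1170000)/1170000 = 46.17949
3760000 = 55200000/(1 + 46.17949·e^(−r·11)) → e^(−11r) = (14.68085 − 1)/46.17949 = 0.296254
r = −ln(0.296254)/11 = 1.21654/11

r ≈ 0.111 per month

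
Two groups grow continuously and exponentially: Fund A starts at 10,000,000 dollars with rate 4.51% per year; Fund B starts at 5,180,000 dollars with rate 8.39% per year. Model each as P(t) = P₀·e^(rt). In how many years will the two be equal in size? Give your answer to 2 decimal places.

10000000·e^(0.0451t) = 5180000·e^(0.0839t)
10000000/5180000 = e^((0.0839 − 0.0451)t) → ln(1.9305) = 0.0388·t
t = 0.65778 / 0.0388

t ≈ 16.95 years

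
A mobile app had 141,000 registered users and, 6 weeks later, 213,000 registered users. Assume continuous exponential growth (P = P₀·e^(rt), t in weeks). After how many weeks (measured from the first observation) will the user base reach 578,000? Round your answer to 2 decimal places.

r = ln(213000/141000) / 6 ≈ 0.068755 per week
t = ln(578000/141000) / r = 1.41081 / 0.068755 ≈ 20.519

t ≈ 20.52 weeks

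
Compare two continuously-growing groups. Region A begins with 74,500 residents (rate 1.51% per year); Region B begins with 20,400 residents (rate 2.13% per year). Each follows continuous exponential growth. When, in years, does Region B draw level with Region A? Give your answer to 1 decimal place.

t ≈ 208.9 years

74500·e^(0.0151t) = 20400·e^(0.0213t)
74500/20400 = e^((0.0213 − 0.0151)t) → ln(3.65196) = 0.0062·t
t = 1.29526 / 0.0062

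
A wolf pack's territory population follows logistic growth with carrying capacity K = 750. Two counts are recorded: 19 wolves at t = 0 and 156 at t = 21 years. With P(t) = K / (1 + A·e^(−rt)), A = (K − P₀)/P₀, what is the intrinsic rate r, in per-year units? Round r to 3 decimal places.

A = (750 − 19)/19 = 38.47368
156 = 750/(1 + 38.47368·e^(−r·21)) → e^(−21r) = (4.80769 − 1)/38.47368 = 0.098969
r = −ln(0.098969)/21 = 2.31295/21

r ≈ 0.110 per year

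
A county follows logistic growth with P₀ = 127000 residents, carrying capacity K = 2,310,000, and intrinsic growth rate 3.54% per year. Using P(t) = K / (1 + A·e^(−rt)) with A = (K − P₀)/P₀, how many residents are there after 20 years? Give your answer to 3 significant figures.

≈ 244,000 residents

A = (2310000 − 127000)/127000 = 17.18898
P(20) = 2310000 / (1 + 17.18898·e^(−0.0354·20)) = 2310000 / (1 + 17.18898·0.492628)
= 2310000 / 9.46778 ≈ 243985.41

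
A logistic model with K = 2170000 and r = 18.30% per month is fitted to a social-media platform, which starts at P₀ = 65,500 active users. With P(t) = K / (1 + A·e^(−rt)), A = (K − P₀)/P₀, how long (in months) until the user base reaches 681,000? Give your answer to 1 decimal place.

t ≈ 14.7 months

A = (2170000 − 65500)/65500 = 32.12977
681000 = 2170000/(1 + 32.12977·e^(−0.183t)) → 1 + 32.12977·e^(−0.183t) = 3.18649
e^(−0.183t) = 0.068052 → t = ln(14.69468)/0.183 = 2.68749/0.183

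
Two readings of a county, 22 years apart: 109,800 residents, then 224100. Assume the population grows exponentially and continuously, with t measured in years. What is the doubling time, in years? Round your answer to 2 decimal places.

r = ln(224100/109800) / 22 = ln(2.04098) / 22 ≈ 0.032429 per year
doubling time = ln 2 / |r| = 0.69315 / 0.032429

doubling time ≈ 21.37 years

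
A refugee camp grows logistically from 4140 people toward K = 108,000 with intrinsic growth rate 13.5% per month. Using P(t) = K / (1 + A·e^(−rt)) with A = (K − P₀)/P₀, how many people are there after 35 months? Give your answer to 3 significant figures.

≈ 88,300 people

A = (108000 − 4140)/4140 = 25.08696
P(35) = 108000 / (1 + 25.08696·e^(−0.135·35)) = 108000 / (1 + 25.08696·0.008871)
= 108000 / 1.22254 ≈ 88340.72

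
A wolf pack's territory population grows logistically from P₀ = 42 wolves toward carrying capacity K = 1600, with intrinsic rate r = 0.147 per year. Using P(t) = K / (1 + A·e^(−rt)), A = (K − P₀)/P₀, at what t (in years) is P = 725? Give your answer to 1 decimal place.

A = (1600 − 42)/42 = 37.09524
725 = 1600/(1 + 37.09524·e^(−0.147t)) → 1 + 37.09524·e^(−0.147t) = 2.2069
e^(−0.147t) = 0.032535 → t = ln(30.73605)/0.147 = 3.42544/0.147

t ≈ 23.3 years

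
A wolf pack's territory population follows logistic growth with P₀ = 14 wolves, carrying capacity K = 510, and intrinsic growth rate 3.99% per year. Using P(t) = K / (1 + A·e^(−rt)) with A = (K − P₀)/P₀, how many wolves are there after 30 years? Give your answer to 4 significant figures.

A = (510 − 14)/14 = 35.42857
P(30) = 510 / (1 + 35.42857·e^(−0.0399·30)) = 510 / (1 + 35.42857·0.302099)
= 510 / 11.70294 ≈ 43.58

≈ 43.58 wolves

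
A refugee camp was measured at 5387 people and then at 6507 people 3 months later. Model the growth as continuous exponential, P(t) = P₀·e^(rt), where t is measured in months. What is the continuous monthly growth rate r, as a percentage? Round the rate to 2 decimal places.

r ≈ 6.30% per month

6507 = 5387 · e^(r·3)
e^(3r) = 6507/5387 = 1.20791
r = ln(1.20791) / 3 = 0.18889 / 3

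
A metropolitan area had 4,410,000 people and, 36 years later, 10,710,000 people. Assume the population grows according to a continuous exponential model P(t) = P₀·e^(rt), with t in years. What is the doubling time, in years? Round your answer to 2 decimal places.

doubling time ≈ 28.12 years

r = ln(10710000/4410000) / 36 = ln(2.42857) / 36 ≈ 0.024647 per year
doubling time = ln 2 / |r| = 0.69315 / 0.024647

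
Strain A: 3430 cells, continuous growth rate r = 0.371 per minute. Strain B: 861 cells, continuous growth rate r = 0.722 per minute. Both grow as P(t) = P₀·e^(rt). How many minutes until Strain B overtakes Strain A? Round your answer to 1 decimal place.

3430·e^(0.371t) = 861·e^(0.722t)
3430/861 = e^((0.722 − 0.371)t) → ln(3.98374) = 0.351·t
t = 1.38222 / 0.351

t ≈ 3.9 minutes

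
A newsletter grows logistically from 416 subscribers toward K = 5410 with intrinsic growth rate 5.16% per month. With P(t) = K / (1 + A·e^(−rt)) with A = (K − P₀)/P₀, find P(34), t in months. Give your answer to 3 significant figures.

A = (5410 − 416)/416 = 12.00481
P(34) = 5410 / (1 + 12.00481·e^(−0.0516·34)) = 5410 / (1 + 12.00481·0.173011)
= 5410 / 3.07696 ≈ 1758.23

≈ 1,760 subscribers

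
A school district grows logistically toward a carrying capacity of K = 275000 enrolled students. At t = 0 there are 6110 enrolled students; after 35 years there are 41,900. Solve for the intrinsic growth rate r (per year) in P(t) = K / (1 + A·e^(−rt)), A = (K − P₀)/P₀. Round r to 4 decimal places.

A = (275000 − 6110)/6110 = 44.00818
41900 = 275000/(1 + 44.00818·e^(−r·35)) → e^(−35r) = (6.56325 − 1)/44.00818 = 0.126414
r = −ln(0.126414)/35 = 2.06819/35

r ≈ 0.0591 per year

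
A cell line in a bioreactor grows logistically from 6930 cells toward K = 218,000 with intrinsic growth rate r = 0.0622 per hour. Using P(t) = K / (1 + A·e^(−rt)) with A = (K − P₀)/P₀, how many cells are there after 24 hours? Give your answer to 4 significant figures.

≈ 27,790 cells

A = (218000 − 6930)/6930 = 30.45743
P(24) = 218000 / (1 + 30.45743·e^(−0.0622·24)) = 218000 / (1 + 30.45743·0.224742)
= 218000 / 7.84508 ≈ 27788.12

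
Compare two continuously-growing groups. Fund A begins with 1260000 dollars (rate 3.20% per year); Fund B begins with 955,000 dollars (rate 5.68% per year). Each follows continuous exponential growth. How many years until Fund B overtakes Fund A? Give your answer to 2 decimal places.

t ≈ 11.18 years

1260000·e^(0.032t) = 955000·e^(0.0568t)
1260000/955000 = e^((0.0568 − 0.032)t) → ln(1.31937) = 0.0248·t
t = 0.27716 / 0.0248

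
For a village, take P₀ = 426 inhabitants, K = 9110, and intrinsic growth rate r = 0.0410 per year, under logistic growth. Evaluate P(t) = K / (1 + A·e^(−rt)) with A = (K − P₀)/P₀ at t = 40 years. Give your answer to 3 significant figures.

≈ 1,840 inhabitants

A = (9110 − 426)/426 = 20.38498
P(40) = 9110 / (1 + 20.38498·e^(−0.041·40)) = 9110 / (1 + 20.38498·0.19398)
= 9110 / 4.95428 ≈ 1838.81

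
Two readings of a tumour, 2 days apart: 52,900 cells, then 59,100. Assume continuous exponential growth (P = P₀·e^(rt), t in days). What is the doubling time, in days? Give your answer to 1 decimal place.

r = ln(59100/52900) / 2 = ln(1.1172) / 2 ≈ 0.055414 per day
doubling time = ln 2 / |r| = 0.69315 / 0.055414

doubling time ≈ 12.5 days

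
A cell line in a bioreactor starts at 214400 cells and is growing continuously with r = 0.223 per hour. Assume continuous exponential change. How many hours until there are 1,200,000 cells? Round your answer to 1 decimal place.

t ≈ 7.7 hours

1200000 = 214400 · e^(0.223·t)
t = ln(1200000/214400) / 0.223 = ln(5.59701) / 0.223 = 1.72223 / 0.223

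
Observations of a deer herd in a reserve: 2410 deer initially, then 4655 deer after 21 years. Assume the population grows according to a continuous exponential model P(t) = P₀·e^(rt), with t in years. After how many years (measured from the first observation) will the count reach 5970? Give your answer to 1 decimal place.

r = ln(4655/2410) / 21 ≈ 0.031348 per year
t = ln(5970/2410) / r = 0.90712 / 0.031348 ≈ 28.937

t ≈ 28.9 years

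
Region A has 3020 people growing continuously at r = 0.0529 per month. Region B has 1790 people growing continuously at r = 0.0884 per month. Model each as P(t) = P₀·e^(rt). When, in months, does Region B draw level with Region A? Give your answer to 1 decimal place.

t ≈ 14.7 months

3020·e^(0.0529t) = 1790·e^(0.0884t)
3020/1790 = e^((0.0884 − 0.0529)t) → ln(1.68715) = 0.0355·t
t = 0.52304 / 0.0355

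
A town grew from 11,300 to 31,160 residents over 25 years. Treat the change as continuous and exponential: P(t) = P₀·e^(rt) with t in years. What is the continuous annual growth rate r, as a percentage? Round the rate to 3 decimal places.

r ≈ 4.057% per year

31160 = 11300 · e^(r·25)
e^(25r) = 31160/11300 = 2.75752
r = ln(2.75752) / 25 = 1.01433 / 25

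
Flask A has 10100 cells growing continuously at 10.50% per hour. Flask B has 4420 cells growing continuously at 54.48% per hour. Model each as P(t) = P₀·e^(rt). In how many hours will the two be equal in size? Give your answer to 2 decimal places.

t ≈ 1.88 hours

10100·e^(0.105t) = 4420·e^(0.5448t)
10100/4420 = e^((0.5448 − 0.105)t) → ln(2.28507) = 0.4398·t
t = 0.8264 / 0.4398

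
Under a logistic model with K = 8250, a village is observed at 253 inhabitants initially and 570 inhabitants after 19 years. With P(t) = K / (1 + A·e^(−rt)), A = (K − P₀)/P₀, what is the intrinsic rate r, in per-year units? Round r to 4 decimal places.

r ≈ 0.0449 per year

A = (8250 − 253)/253 = 31.6087
570 = 8250/(1 + 31.6087·e^(−r·19)) → e^(−19r) = (14.47368 − 1)/31.6087 = 0.426265
r = −ln(0.426265)/19 = 0.85269/19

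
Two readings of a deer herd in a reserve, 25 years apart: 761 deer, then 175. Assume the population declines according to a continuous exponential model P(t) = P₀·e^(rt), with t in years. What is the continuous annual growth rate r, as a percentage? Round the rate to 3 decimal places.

175 = 761 · e^(r·25)
e^(25r) = 175/761 = 0.22996
r = ln(0.22996) / 25 = -1.46985 / 25

r ≈ -5.879% per year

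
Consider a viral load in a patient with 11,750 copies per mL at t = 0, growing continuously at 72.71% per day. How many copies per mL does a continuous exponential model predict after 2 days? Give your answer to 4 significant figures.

P(2) = 11750 · e^(0.7271·2) = 11750 · e^(1.4542)
= 11750 · 4.28106 ≈ 50302.42

≈ 50,300 copies per mL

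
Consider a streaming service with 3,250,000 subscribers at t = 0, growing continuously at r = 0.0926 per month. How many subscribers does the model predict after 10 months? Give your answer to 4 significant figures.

≈ 8,204,000 subscribers

P(10) = 3250000 · e^(0.0926·10) = 3250000 · e^(0.926)
= 3250000 · 2.52439 ≈ 8204272.02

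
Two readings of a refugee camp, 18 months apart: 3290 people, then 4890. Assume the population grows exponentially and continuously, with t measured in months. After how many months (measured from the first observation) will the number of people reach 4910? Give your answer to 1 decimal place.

t ≈ 18.2 months

r = ln(4890/3290) / 18 ≈ 0.022017 per month
t = ln(4910/3290) / r = 0.40039 / 0.022017 ≈ 18.185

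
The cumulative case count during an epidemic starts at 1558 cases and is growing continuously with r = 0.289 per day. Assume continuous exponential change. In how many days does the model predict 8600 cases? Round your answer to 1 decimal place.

8600 = 1558 · e^(0.289·t)
t = ln(8600/1558) / 0.289 = ln(5.5199) / 0.289 = 1.70836 / 0.289

t ≈ 5.9 days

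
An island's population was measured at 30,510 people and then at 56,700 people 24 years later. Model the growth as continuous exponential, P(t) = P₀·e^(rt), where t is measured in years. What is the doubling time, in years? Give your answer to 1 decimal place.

r = ln(56700/30510) / 24 = ln(1.85841) / 24 ≈ 0.025822 per year
doubling time = ln 2 / |r| = 0.69315 / 0.025822

doubling time ≈ 26.8 years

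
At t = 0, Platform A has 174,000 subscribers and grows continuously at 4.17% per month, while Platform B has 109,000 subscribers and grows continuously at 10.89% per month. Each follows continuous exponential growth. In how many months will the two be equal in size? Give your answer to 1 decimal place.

t ≈ 7.0 months

174000·e^(0.0417t) = 109000·e^(0.1089t)
174000/109000 = e^((0.1089 − 0.0417)t) → ln(1.59633) = 0.0672·t
t = 0.46771 / 0.0672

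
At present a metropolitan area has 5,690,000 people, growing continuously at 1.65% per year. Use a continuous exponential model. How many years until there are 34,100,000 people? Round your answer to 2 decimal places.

t ≈ 108.52 years

34100000 = 5690000 · e^(0.0165·t)
t = ln(34100000/5690000) / 0.0165 = ln(5.99297) / 0.0165 = 1.79059 / 0.0165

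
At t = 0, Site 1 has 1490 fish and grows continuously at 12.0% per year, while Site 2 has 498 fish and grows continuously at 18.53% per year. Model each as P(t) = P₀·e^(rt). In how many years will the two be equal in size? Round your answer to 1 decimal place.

1490·e^(0.12t) = 498·e^(0.1853t)
1490/498 = e^((0.1853 − 0.12)t) → ln(2.99197) = 0.0653·t
t = 1.09593 / 0.0653

t ≈ 16.8 years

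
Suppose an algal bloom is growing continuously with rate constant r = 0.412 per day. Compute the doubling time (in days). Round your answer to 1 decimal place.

doubling time ≈ 1.7 days

doubling time = ln(2) / |r| = 0.69315 / 0.412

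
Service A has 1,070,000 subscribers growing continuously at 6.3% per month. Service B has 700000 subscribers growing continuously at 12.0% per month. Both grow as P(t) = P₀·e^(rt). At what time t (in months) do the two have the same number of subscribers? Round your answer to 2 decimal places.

t ≈ 7.44 months

1070000·e^(0.063t) = 700000·e^(0.12t)
1070000/700000 = e^((0.12 − 0.063)t) → ln(1.52857) = 0.057·t
t = 0.42433 / 0.057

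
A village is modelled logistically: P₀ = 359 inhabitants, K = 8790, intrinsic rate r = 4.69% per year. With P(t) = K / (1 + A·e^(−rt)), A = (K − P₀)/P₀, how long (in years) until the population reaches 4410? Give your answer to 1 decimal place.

A = (8790 − 359)/359 = 23.48468
4410 = 8790/(1 + 23.48468·e^(−0.0469t)) → 1 + 23.48468·e^(−0.0469t) = 1.9932
e^(−0.0469t) = 0.042291 → t = ln(23.64553)/0.0469 = 3.16317/0.0469

t ≈ 67.4 years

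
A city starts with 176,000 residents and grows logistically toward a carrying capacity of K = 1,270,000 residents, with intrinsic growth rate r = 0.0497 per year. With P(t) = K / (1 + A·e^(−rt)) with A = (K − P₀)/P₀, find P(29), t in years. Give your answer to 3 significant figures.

A = (1270000 − 176000)/176000 = 6.21591
P(29) = 1270000 / (1 + 6.21591·e^(−0.0497·29)) = 1270000 / (1 + 6.21591·0.23662)
= 1270000 / 2.47081 ≈ 514001.87

≈ 514,000 residents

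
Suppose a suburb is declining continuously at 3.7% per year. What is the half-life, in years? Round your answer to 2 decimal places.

half-life = ln(2) / |r| = 0.69315 / 0.037

half-life ≈ 18.73 years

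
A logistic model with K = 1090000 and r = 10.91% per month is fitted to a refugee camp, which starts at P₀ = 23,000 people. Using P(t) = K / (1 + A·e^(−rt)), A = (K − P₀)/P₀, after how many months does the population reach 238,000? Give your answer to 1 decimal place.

t ≈ 23.5 months

A = (1090000 − 23000)/23000 = 46.3913
238000 = 1090000/(1 + 46.3913·e^(−0.1091t)) → 1 + 46.3913·e^(−0.1091t) = 4.57983
e^(−0.1091t) = 0.077166 → t = ln(12.95907)/0.1091 = 2.5618/0.1091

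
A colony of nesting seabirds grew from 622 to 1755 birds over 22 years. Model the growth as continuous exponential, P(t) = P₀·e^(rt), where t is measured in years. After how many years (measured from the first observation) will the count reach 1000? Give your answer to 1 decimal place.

r = ln(1755/622) / 22 ≈ 0.047149 per year
t = ln(1000/622) / r = 0.47482 / 0.047149 ≈ 10.07

t ≈ 10.1 years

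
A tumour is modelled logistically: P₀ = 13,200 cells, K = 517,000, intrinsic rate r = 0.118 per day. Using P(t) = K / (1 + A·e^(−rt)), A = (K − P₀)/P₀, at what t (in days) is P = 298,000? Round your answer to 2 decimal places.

t ≈ 33.47 days

A = (517000 − 13200)/13200 = 38.16667
298000 = 517000/(1 + 38.16667·e^(−0.118t)) → 1 + 38.16667·e^(−0.118t) = 1.7349
e^(−0.118t) = 0.019255 → t = ln(51.93455)/0.118 = 3.94998/0.118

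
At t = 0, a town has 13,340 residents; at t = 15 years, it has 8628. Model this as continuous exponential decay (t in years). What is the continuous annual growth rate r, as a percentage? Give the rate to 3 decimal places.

r ≈ -2.905% per year

8628 = 13340 · e^(r·15)
e^(15r) = 8628/13340 = 0.64678
r = ln(0.64678) / 15 = -0.43575 / 15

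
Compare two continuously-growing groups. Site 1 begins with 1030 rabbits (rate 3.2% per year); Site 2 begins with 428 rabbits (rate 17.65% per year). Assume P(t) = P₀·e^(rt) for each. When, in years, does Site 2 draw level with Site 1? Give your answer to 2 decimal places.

t ≈ 6.08 years

1030·e^(0.032t) = 428·e^(0.1765t)
1030/428 = e^((0.1765 − 0.032)t) → ln(2.40654) = 0.1445·t
t = 0.87819 / 0.1445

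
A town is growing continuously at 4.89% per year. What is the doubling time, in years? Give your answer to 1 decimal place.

doubling time ≈ 14.2 years

doubling time = ln(2) / |r| = 0.69315 / 0.0489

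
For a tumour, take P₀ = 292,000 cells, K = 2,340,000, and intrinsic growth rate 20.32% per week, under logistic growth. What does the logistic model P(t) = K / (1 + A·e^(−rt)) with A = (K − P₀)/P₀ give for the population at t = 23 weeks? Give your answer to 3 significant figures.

A = (2340000 − 292000)/292000 = 7.0137
P(23) = 2340000 / (1 + 7.0137·e^(−0.2032·23)) = 2340000 / (1 + 7.0137·0.009339)
= 2340000 / 1.0655 ≈ 2196156.05

≈ 2,200,000 cells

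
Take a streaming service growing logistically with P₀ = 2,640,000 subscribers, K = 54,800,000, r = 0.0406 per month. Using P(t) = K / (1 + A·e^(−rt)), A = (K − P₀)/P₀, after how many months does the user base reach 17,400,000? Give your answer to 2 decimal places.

t ≈ 54.64 months

A = (54800000 − 2640000)/2640000 = 19.75758
17400000 = 54800000/(1 + 19.75758·e^(−0.0406t)) → 1 + 19.75758·e^(−0.0406t) = 3.14943
e^(−0.0406t) = 0.10879 → t = ln(9.19203)/0.0406 = 2.21834/0.0406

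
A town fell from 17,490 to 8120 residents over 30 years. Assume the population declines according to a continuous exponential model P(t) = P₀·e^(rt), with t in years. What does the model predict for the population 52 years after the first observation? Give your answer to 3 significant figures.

≈ 4,630 residents

r = ln(8120/17490) / 30 ≈ -0.025577 per year
P(52) = 17490 · e^(-0.025577·52) = 17490 · 0.26448 ≈ 4625.78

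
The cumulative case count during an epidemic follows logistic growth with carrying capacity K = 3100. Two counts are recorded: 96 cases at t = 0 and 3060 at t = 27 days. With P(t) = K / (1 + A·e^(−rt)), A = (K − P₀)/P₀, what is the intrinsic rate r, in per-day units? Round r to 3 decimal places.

A = (3100 − 96)/96 = 31.29167
3060 = 3100/(1 + 31.29167·e^(−r·27)) → e^(−27r) = (1.01307 − 1)/31.29167 = 0.000418
r = −ln(0.000418)/27 = 7.78064/27

r ≈ 0.288 per day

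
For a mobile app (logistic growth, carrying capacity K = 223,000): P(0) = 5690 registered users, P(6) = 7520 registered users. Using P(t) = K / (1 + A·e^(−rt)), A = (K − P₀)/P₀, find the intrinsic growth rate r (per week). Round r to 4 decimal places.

A = (223000 − 5690)/5690 = 38.19156
7520 = 223000/(1 + 38.19156·e^(−r·6)) → e^(−6r) = (29.65426 − 1)/38.19156 = 0.750277
r = −ln(0.750277)/6 = 0.28731/6

r ≈ 0.0479 per week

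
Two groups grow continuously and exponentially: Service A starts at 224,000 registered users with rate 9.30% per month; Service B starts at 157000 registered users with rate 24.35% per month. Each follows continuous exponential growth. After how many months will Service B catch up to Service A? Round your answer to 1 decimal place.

t ≈ 2.4 months

224000·e^(0.093t) = 157000·e^(0.2435t)
224000/157000 = e^((0.2435 − 0.093)t) → ln(1.42675) = 0.1505·t
t = 0.3554 / 0.1505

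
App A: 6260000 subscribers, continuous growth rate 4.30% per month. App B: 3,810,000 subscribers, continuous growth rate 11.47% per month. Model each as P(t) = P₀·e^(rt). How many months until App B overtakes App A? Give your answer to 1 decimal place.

6260000·e^(0.043t) = 3810000·e^(0.1147t)
6260000/3810000 = e^((0.1147 − 0.043)t) → ln(1.64304) = 0.0717·t
t = 0.49655 / 0.0717

t ≈ 6.9 months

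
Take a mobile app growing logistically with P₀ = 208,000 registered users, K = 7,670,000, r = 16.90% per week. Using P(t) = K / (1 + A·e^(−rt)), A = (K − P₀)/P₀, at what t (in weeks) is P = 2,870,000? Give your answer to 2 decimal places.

t ≈ 18.14 weeks

A = (7670000 − 208000)/208000 = 35.875
2870000 = 7670000/(1 + 35.875·e^(−0.169t)) → 1 + 35.875·e^(−0.169t) = 2.67247
e^(−0.169t) = 0.046619 → t = ln(21.45026)/0.169 = 3.06574/0.169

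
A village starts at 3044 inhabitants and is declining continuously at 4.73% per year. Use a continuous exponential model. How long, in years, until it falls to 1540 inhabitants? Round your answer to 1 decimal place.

t ≈ 14.4 years

1540 = 3044 · e^(-0.0473·t)
t = ln(1540/3044) / -0.0473 = ln(0.50591) / -0.0473 = -0.68139 / -0.0473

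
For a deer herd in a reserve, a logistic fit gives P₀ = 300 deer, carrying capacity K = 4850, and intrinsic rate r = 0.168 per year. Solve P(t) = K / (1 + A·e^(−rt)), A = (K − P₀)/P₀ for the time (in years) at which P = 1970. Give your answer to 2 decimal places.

A = (4850 − 300)/300 = 15.16667
1970 = 4850/(1 + 15.16667·e^(−0.168t)) → 1 + 15.16667·e^(−0.168t) = 2.46193
e^(−0.168t) = 0.096391 → t = ln(10.37442)/0.168 = 2.33934/0.168

t ≈ 13.92 years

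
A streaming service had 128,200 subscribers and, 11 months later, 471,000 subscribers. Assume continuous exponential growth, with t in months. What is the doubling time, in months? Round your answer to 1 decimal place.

r = ln(471000/128200) / 11 = ln(3.67395) / 11 ≈ 0.118297 per month
doubling time = ln 2 / |r| = 0.69315 / 0.118297

doubling time ≈ 5.9 months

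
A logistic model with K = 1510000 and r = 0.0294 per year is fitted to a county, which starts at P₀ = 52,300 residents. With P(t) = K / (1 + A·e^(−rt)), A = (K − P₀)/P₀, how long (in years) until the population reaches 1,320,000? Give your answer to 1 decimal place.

A = (1510000 − 52300)/52300 = 27.87189
1320000 = 1510000/(1 + 27.87189·e^(−0.0294t)) → 1 + 27.87189·e^(−0.0294t) = 1.14394
e^(−0.0294t) = 0.005164 → t = ln(193.63631)/0.0294 = 5.26598/0.0294

t ≈ 179.1 years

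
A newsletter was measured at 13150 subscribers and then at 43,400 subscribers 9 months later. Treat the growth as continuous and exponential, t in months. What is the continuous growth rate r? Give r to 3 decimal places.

43400 = 13150 · e^(r·9)
e^(9r) = 43400/13150 = 3.30038
r = ln(3.30038) / 9 = 1.19404 / 9

r ≈ 0.133 per month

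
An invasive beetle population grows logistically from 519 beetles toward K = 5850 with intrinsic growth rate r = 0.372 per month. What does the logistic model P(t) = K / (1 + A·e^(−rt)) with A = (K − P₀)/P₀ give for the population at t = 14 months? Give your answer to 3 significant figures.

A = (5850 − 519)/519 = 10.27168
P(14) = 5850 / (1 + 10.27168·e^(−0.372·14)) = 5850 / (1 + 10.27168·0.005473)
= 5850 / 1.05621 ≈ 5538.66

≈ 5,540 beetles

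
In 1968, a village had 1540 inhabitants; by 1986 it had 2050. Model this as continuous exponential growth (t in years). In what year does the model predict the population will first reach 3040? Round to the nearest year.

year 2011

r = ln(2050/1540) / 18 = 0.28606/18 ≈ 0.015892 per year
t = ln(3040/1540) / r = 0.68008/0.015892 ≈ 42.79 years after 1968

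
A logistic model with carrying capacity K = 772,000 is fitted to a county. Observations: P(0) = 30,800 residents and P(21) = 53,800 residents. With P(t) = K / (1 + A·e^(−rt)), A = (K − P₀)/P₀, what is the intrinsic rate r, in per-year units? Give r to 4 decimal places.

A = (772000 − 30800)/30800 = 24.06494
53800 = 772000/(1 + 24.06494·e^(−r·21)) → e^(−21r) = (14.34944 − 1)/24.06494 = 0.554726
r = −ln(0.554726)/21 = 0.58928/21

r ≈ 0.0281 per year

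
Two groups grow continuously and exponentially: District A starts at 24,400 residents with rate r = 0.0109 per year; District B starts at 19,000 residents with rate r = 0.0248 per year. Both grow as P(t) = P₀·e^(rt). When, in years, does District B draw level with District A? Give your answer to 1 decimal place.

24400·e^(0.0109t) = 19000·e^(0.0248t)
24400/19000 = e^((0.0248 − 0.0109)t) → ln(1.28421) = 0.0139·t
t = 0.25014 / 0.0139

t ≈ 18.0 years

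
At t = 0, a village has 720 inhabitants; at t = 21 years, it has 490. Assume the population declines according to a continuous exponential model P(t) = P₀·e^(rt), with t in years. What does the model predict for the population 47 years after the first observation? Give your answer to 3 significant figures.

≈ 304 inhabitants

r = ln(490/720) / 21 ≈ -0.018326 per year
P(47) = 720 · e^(-0.018326·47) = 720 · 0.4226 ≈ 304.27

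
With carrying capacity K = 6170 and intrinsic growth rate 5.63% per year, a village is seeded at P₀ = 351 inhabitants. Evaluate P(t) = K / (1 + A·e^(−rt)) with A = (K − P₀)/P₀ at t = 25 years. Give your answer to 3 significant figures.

≈ 1,220 inhabitants

A = (6170 − 351)/351 = 16.57835
P(25) = 6170 / (1 + 16.57835·e^(−0.0563·25)) = 6170 / (1 + 16.57835·0.244754)
= 6170 / 5.05762 ≈ 1219.94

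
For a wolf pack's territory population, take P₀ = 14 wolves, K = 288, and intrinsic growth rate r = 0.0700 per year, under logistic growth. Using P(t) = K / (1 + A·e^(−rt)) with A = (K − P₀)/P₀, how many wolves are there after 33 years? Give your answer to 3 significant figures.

A = (288 − 14)/14 = 19.57143
P(33) = 288 / (1 + 19.57143·e^(−0.07·33)) = 288 / (1 + 19.57143·0.099261)
= 288 / 2.94268 ≈ 97.87

≈ 97.9 wolves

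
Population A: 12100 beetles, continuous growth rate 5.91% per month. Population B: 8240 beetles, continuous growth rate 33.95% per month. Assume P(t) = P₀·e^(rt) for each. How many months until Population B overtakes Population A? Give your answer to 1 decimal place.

t ≈ 1.4 months

12100·e^(0.0591t) = 8240·e^(0.3395t)
12100/8240 = e^((0.3395 − 0.0591)t) → ln(1.46845) = 0.2804·t
t = 0.38421 / 0.2804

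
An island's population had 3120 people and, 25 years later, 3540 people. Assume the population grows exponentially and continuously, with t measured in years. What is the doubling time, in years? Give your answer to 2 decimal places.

doubling time ≈ 137.21 years

r = ln(3540/3120) / 25 = ln(1.13462) / 25 ≈ 0.005052 per year
doubling time = ln 2 / |r| = 0.69315 / 0.005052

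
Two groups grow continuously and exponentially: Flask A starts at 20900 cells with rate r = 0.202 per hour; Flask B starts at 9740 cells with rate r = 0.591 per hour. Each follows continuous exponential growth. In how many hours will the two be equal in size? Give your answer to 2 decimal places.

20900·e^(0.202t) = 9740·e^(0.591t)
20900/9740 = e^((0.591 − 0.202)t) → ln(2.14579) = 0.389·t
t = 0.76351 / 0.389

t ≈ 1.96 hours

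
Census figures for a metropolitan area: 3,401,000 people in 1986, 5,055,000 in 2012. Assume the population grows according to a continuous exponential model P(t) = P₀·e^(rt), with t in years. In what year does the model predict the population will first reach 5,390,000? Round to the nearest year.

year 2016

r = ln(5055000/3401000) / 26 = 0.39631/26 ≈ 0.015243 per year
t = ln(5390000/3401000) / r = 0.46048/0.015243 ≈ 30.21 years after 1986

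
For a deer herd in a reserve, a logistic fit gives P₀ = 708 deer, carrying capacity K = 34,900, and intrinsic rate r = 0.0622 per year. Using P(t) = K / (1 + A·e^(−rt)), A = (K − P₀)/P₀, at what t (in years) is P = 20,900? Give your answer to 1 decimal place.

t ≈ 68.8 years

A = (34900 − 708)/708 = 48.29379
20900 = 34900/(1 + 48.29379·e^(−0.0622t)) → 1 + 48.29379·e^(−0.0622t) = 1.66986
e^(−0.0622t) = 0.01387 → t = ln(72.09572)/0.0622 = 4.27799/0.0622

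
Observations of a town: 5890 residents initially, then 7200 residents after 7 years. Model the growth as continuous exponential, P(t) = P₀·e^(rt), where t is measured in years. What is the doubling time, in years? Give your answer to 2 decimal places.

r = ln(7200/5890) / 7 = ln(1.22241) / 7 ≈ 0.028689 per year
doubling time = ln 2 / |r| = 0.69315 / 0.028689

doubling time ≈ 24.16 years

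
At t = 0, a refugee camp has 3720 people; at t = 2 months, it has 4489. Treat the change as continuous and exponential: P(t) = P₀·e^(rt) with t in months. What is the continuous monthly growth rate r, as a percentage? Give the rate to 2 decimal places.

r ≈ 9.40% per month

4489 = 3720 · e^(r·2)
e^(2r) = 4489/3720 = 1.20672
r = ln(1.20672) / 2 = 0.18791 / 2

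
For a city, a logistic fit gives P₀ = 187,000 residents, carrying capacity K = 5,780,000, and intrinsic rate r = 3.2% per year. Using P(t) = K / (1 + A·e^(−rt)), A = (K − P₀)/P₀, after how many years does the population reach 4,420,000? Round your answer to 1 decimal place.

t ≈ 143.0 years

A = (5780000 − 187000)/187000 = 29.90909
4420000 = 5780000/(1 + 29.90909·e^(−0.032t)) → 1 + 29.90909·e^(−0.032t) = 1.30769
e^(−0.032t) = 0.010288 → t = ln(97.20455)/0.032 = 4.57682/0.032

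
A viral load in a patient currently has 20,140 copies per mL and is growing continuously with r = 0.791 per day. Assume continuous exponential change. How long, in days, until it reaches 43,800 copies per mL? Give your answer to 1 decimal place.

43800 = 20140 · e^(0.791·t)
t = ln(43800/20140) / 0.791 = ln(2.17478) / 0.791 = 0.77693 / 0.791

t ≈ 1.0 days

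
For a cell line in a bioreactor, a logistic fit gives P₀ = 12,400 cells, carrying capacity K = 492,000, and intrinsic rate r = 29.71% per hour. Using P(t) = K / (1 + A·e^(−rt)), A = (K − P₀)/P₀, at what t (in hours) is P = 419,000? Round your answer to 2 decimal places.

t ≈ 18.18 hours

A = (492000 − 12400)/12400 = 38.67742
419000 = 492000/(1 + 38.67742·e^(−0.2971t)) → 1 + 38.67742·e^(−0.2971t) = 1.17422
e^(−0.2971t) = 0.004505 → t = ln(221.99779)/0.2971 = 5.40267/0.2971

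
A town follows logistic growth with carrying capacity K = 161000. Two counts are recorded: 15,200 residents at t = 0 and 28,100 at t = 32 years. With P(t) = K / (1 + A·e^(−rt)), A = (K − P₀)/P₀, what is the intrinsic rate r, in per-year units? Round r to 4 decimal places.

r ≈ 0.0221 per year

A = (161000 − 15200)/15200 = 9.59211
28100 = 161000/(1 + 9.59211·e^(−r·32)) → e^(−32r) = (5.72954 − 1)/9.59211 = 0.493066
r = −ln(0.493066)/32 = 0.70711/32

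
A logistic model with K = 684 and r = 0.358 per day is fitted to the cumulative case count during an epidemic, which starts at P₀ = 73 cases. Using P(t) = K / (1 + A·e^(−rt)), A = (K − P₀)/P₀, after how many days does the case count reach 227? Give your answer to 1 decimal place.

t ≈ 4.0 days

A = (684 − 73)/73 = 8.36986
227 = 684/(1 + 8.36986·e^(−0.358t)) → 1 + 8.36986·e^(−0.358t) = 3.01322
e^(−0.358t) = 0.240532 → t = ln(4.15746)/0.358 = 1.4249/0.358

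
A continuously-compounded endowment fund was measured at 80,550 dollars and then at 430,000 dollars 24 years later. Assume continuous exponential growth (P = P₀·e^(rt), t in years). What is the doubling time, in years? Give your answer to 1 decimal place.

doubling time ≈ 9.9 years

r = ln(430000/80550) / 24 = ln(5.3383) / 24 ≈ 0.069788 per year
doubling time = ln 2 / |r| = 0.69315 / 0.069788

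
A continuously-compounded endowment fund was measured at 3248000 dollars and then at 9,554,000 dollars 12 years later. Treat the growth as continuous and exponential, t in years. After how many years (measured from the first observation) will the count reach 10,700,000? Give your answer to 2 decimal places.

t ≈ 13.26 years

r = ln(9554000/3248000) / 12 ≈ 0.08991 per year
t = ln(10700000/3248000) / r = 1.1922 / 0.08991 ≈ 13.26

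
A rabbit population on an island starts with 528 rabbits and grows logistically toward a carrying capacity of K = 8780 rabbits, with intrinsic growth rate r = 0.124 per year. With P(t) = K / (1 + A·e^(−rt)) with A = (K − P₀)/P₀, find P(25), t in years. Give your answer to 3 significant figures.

A = (8780 − 528)/528 = 15.62879
P(25) = 8780 / (1 + 15.62879·e^(−0.124·25)) = 8780 / (1 + 15.62879·0.045049)
= 8780 / 1.70406 ≈ 5152.39

≈ 5,150 rabbits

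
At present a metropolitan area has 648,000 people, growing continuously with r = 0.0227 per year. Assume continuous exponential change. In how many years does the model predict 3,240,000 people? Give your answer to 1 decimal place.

t ≈ 70.9 years

3240000 = 648000 · e^(0.0227·t)
t = ln(3240000/648000) / 0.0227 = ln(5) / 0.0227 = 1.60944 / 0.0227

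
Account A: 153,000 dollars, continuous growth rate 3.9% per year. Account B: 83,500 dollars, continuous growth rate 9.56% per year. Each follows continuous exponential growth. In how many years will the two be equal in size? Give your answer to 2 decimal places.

t ≈ 10.70 years

153000·e^(0.039t) = 83500·e^(0.0956t)
153000/83500 = e^((0.0956 − 0.039)t) → ln(1.83234) = 0.0566·t
t = 0.60559 / 0.0566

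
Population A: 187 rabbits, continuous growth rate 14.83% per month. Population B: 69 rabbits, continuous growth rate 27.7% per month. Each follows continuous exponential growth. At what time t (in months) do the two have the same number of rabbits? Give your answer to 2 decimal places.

t ≈ 7.75 months

187·e^(0.1483t) = 69·e^(0.277t)
187/69 = e^((0.277 − 0.1483)t) → ln(2.71014) = 0.1287·t
t = 0.997 / 0.1287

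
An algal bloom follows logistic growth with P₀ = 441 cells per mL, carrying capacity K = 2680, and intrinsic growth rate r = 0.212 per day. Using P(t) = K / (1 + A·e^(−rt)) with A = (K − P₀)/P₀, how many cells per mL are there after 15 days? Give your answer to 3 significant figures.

A = (2680 − 441)/441 = 5.0771
P(15) = 2680 / (1 + 5.0771·e^(−0.212·15)) = 2680 / (1 + 5.0771·0.041586)
= 2680 / 1.21113 ≈ 2212.8

≈ 2,210 cells per mL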